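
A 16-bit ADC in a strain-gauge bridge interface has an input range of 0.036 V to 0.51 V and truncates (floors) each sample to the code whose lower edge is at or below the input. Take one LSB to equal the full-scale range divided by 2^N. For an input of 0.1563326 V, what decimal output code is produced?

Full-scale range = 0.51 V − (0.036 V) = 0.474 V. LSB = 0.474 V / 2^16 ≈ 7.233 µV.
code = ⌊(V_in − V_min)/LSB⌋ = ⌊(V_in − V_min) × 2^16 / range⌋
     = ⌊(0.1563326 − (0.036)) × 65536 / 0.474⌋ = ⌊0.1203326 × 65536/0.474⌋
     = ⌊16637.378⌋ = 16637.

16637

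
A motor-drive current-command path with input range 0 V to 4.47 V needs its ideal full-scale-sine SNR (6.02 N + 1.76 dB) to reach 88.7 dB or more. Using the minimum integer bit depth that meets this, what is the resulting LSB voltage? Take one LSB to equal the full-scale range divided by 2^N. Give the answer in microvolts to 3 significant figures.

136 µV

V_FS = 4.47 V.
Required N = ⌈(88.7 − 1.76)/6.02⌉ = ⌈14.442⌉ = 15.
Step size = 4.47/32768 V = 136 µV.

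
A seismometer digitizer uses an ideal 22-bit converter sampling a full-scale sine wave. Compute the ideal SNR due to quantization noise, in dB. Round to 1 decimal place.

Ideal quantization SNR: 6.02 × 22 + 1.76 dB = 134.2 dB.

134.2 dB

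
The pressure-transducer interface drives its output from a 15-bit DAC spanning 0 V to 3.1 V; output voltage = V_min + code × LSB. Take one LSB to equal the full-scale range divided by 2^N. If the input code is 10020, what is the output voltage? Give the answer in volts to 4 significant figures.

0.9479 V

Range is 3.1 V. LSB = 3.1 V / 2^15.
V_out = 0 + 10020 × (3.1/32768) V
      = 0 + 0.947937 = 0.947937 V.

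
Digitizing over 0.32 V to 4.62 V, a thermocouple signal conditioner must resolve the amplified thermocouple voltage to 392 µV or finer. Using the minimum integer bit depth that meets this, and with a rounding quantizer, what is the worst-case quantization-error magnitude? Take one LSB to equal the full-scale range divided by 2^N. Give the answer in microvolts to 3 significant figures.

131 µV

The full-scale span is 4.62 − (0.32) = 4.3 V.
Required number of levels: 4.3/392 µV = 10969; smallest N with 2^N ≥ that is 14.
Step size = 4.3/16384 V = 262.45 µV.
Half an LSB is 131 µV.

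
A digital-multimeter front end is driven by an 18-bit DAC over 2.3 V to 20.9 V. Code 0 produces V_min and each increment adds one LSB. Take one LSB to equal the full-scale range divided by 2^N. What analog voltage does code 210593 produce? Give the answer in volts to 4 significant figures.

17.24 V

Range = 20.9 − (2.3) = 18.6 V. LSB = 18.6 V / 2^18.
V_out = V_min + code × LSB = 2.3 V + 210593 × 18.6 V / 262144
      = 2.3 V + 14.9423 V = 17.2423 V.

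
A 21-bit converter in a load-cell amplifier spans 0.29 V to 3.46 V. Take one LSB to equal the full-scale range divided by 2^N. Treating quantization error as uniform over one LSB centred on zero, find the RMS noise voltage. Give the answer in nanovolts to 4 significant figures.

The full-scale span is 3.46 − (0.29) = 3.17 V.
LSB = 3.17 V / 2^21 = 1.51157 µV.
V_rms = LSB/√12 = 1.51157 µV / √12 = 436.4 nV.

436.4 nV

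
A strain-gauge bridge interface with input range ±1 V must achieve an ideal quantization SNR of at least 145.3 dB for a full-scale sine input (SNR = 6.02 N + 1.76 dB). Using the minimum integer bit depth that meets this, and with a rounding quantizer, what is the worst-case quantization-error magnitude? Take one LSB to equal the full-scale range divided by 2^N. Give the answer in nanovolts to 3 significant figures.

59.6 nV

The full-scale span is 1 − (-1) = 2 V.
N ≥ (145.3 − 1.76)/6.02 = 23.844 → N_min = 24.
One LSB is 2 V / 16777216 = 119.21 nV.
|e|_max = LSB/2 = 59.6 nV.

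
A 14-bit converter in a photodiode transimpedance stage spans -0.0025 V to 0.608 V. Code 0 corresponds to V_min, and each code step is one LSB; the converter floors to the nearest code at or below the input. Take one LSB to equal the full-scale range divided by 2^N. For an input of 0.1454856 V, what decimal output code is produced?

Full-scale range = 0.608 V − (-0.0025 V) = 0.6105 V. LSB = 0.6105 V / 2^14 ≈ 37.26 µV.
(V_in − V_min) × 2^14/range = (0.1454856 − (-0.0025)) × 16384/0.6105 = 3971.492.
Floor → code = 3971.

3971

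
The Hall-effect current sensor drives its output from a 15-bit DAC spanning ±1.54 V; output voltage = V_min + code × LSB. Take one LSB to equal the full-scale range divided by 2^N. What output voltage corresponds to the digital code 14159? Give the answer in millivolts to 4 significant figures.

-209.1 mV

Range = 1.54 − (-1.54) = 3.08 V. LSB = 3.08 V / 2^15.
V_out = V_min + code × LSB = -1.54 V + 14159 × 3.08 V / 32768
      = -1.54 V + 1.33086 V = -0.209137 V.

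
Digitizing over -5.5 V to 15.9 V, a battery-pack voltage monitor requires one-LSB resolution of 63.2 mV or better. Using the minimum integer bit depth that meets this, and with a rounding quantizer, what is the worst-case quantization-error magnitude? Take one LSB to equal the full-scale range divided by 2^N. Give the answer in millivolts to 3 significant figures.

Full-scale range = 15.9 V − (-5.5 V) = 21.4 V.
Need 2^N ≥ 21.4 V / 63.2 mV = 338.6 → N_min = 9.
Step size = 21.4/512 V = 41.797 mV.
Half an LSB is 20.9 mV.

20.9 mV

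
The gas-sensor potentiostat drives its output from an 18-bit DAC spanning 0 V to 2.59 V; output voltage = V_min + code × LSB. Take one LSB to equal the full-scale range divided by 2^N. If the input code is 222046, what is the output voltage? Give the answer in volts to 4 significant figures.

Full-scale range = 2.59 V. LSB = 2.59 V / 2^18.
V_out = V_min + code × LSB = 0 V + 222046 × 2.59 V / 262144
      = 0 V + 2.19383 V = 2.19383 V.

2.194 V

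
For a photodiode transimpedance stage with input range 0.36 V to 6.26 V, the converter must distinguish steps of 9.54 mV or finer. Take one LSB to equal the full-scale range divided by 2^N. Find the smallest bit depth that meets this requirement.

10 bits

Span: 6.26 V − (0.36 V) = 5.9 V.
5.9 V / 9.54 mV = 618.4. Since 2^9 = 512 and 2^10 = 1024, N = 10.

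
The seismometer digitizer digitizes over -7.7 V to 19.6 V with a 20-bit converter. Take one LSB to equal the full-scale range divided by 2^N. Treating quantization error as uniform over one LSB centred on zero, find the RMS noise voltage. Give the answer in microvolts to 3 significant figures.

The full-scale span is 19.6 − (-7.7) = 27.3 V.
One LSB is 27.3 V / 1048576 = 26.035 µV.
For a uniform distribution on [−LSB/2, +LSB/2], V_rms = LSB/√12 = 26.035 µV/3.4641 = 7.52 µV.

7.52 µV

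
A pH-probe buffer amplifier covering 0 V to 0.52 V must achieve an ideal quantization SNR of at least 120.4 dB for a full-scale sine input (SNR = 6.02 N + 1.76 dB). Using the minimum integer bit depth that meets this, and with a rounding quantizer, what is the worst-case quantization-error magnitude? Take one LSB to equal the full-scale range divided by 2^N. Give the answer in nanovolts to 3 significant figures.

Span = 0.52 V.
Solving 6.02 N ≥ 120.4 − 1.76: N ≥ 19.708. Round up → N = 20.
One LSB is 0.52 V / 1048576 = 495.91 nV.
Max error for round-to-nearest is LSB/2 = 248 nV.

248 nV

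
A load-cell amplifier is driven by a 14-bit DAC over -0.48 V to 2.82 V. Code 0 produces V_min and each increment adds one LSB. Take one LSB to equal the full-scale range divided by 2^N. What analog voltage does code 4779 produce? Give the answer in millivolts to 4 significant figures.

The full-scale span is 2.82 − (-0.48) = 3.3 V. LSB = 3.3 V / 2^14.
V_out = -0.48 + 4779 × (3.3/16384) V
      = -0.48 V + 0.962567 V = 0.482567 V.

482.6 mV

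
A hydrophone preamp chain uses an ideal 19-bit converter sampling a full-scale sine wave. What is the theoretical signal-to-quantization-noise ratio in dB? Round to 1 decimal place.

Ideal quantization SNR: 6.02 × 19 + 1.76 dB = 116.1 dB.

116.1 dB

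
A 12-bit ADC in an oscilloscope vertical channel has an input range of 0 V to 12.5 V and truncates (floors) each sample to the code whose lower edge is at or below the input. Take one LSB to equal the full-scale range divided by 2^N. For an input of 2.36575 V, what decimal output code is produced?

Full-scale range = 12.5 V. LSB = 12.5 V / 2^12 ≈ 3.052 mV.
V_in − V_min = 2.36575 − (0) = 2.36575 V.
Divide by LSB: 2.36575 × 4096/12.5 = 775.2090.
Truncating gives code 775.

775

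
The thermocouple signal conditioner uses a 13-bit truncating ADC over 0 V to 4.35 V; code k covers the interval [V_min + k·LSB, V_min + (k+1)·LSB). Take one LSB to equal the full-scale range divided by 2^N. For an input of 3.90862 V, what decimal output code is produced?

7360

V_FS = 4.35 V. LSB = 4.35 V / 2^13 ≈ 0.5310 mV.
(V_in − V_min) × 2^13/range = (3.90862 − (0)) × 8192/4.35 = 7360.785.
Floor → code = 7360.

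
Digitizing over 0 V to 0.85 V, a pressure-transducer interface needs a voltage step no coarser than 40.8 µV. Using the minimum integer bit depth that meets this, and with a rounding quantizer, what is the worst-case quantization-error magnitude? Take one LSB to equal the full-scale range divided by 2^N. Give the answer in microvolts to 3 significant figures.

13.0 µV

Full-scale range = 0.85 V.
Required number of levels: 0.85/40.8 µV = 20833; smallest N with 2^N ≥ that is 15.
Step size = 0.85/32768 V = 25.940 µV.
Max error for round-to-nearest is LSB/2 = 13.0 µV.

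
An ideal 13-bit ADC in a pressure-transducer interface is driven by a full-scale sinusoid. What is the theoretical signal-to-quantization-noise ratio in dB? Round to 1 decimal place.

80.0 dB

6.02(13) + 1.76 = 78.26 + 1.76 = 80.02 dB.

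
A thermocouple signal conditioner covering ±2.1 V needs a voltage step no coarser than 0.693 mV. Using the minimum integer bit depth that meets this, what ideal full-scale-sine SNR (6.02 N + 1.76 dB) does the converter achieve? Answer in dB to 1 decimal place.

80.0 dB

Full-scale range = 2.1 V − (-2.1 V) = 4.2 V.
Required number of levels: 4.2/0.693 mV = 6060.6; smallest N with 2^N ≥ that is 13.
Ideal SNR at N = 13: 6.02·13 + 1.76 = 80.0 dB.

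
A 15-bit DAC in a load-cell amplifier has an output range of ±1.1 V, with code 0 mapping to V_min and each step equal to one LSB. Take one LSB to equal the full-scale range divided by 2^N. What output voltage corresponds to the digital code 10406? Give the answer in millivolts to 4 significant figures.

-401.4 mV

Span: 1.1 V − (-1.1 V) = 2.2 V. LSB = 2.2 V / 2^15.
V_out = V_min + code × LSB = -1.1 V + 10406 × 2.2 V / 32768
      = -1.1 + 0.698645 = -0.401355 V.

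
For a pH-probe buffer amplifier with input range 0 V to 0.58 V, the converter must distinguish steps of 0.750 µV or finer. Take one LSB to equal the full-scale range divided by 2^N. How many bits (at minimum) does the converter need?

V_FS = 0.58 V.
0.58 V / 0.750 µV = 773300. Since 2^19 = 524288 and 2^20 = 1048576, N = 20.

20 bits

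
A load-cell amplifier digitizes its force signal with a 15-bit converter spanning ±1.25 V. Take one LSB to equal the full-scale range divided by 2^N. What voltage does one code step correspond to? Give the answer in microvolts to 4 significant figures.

76.29 µV

Span: 1.25 V − (-1.25 V) = 2.5 V.
Number of codes = 2^15 = 32768.
LSB = 2.5 V ÷ 2^15 = 2.5/32768 V = 76.29 µV.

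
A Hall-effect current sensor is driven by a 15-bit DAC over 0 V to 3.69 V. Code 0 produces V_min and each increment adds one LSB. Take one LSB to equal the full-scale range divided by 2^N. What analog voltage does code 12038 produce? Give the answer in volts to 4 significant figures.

1.356 V

V_FS = 3.69 V. LSB = 3.69 V / 2^15.
Output = V_min + (12038/32768) × range = 0 + 0.367371 × 3.69 V
      = 0 + 1.35560 = 1.35560 V.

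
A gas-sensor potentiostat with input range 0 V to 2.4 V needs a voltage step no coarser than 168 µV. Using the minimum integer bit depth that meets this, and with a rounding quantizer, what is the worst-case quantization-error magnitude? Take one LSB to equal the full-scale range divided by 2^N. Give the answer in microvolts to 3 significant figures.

V_FS = 2.4 V.
2.4 V / 168 µV = 14290. Since 2^13 = 8192 and 2^14 = 16384, N = 14.
Step size = 2.4/16384 V = 146.48 µV.
Half an LSB is 73.2 µV.

73.2 µV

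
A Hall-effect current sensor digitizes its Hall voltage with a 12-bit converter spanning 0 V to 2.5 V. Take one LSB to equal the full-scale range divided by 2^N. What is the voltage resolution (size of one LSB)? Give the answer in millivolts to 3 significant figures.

0.610 mV

V_FS = 2.5 V.
There are 2^12 = 4096 steps.
One LSB is 2.5 V / 4096 = 0.610 mV.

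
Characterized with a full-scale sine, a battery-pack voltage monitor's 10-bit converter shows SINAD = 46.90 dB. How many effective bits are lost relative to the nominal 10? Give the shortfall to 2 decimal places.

2.50 bits

ENOB = (SINAD − 1.76)/6.02 = (46.90 − 1.76)/6.02 = 7.4983 bits.
Shortfall = 10 − 7.4983 = 2.5017 bits.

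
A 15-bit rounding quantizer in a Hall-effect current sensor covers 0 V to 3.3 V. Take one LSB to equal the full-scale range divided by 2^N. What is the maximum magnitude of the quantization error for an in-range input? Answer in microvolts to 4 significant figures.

Range is 3.3 V.
Step size = 3.3/32768 V = 100.708 µV.
|e|_max = LSB/2 = 50.35 µV.

50.35 µV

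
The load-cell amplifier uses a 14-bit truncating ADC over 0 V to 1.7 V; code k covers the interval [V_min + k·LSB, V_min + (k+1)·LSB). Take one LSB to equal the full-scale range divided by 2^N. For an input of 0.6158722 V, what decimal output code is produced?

V_FS = 1.7 V. LSB = 1.7 V / 2^14 ≈ 103.8 µV.
code = ⌊(V_in − V_min)/LSB⌋ = ⌊(V_in − V_min) × 2^14 / range⌋
     = ⌊(0.6158722 − (0)) × 16384 / 1.7⌋ = ⌊0.6158722 × 16384/1.7⌋
     = ⌊5935.559⌋ = 5935.

5935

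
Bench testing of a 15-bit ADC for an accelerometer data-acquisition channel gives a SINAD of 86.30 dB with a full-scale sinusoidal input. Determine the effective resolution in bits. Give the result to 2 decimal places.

ENOB = (86.30 − 1.76)/6.02 = 14.0432 bits.

14.04 bits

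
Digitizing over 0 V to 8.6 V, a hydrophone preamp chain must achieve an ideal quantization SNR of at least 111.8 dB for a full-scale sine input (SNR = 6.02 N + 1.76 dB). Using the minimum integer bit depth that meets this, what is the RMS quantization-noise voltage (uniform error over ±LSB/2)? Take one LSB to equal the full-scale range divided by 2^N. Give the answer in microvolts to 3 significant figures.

4.74 µV

Full-scale range = 8.6 V.
Solving 6.02 N ≥ 111.8 − 1.76: N ≥ 18.279. Round up → N = 19.
LSB = 8.6 V / 2^19 = 16.403 µV.
RMS noise = LSB/√12 = 4.74 µV.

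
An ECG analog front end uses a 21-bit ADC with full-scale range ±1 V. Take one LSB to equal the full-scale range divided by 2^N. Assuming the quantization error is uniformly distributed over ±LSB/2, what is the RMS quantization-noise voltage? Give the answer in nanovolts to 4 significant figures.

The full-scale span is 1 − (-1) = 2 V.
Step size = 2/2097152 V = 0.953674 µV.
σ_q = LSB/√12 = 0.953674 µV/3.4641 = 275.3 nV.

275.3 nV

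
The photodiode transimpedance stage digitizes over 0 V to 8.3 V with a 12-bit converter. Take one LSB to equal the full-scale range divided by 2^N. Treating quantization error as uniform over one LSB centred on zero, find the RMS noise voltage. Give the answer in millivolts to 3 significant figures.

0.585 mV

Span = 8.3 V.
Step size = 8.3/4096 V = 2.0264 mV.
For a uniform distribution on [−LSB/2, +LSB/2], V_rms = LSB/√12 = 2.0264 mV/3.4641 = 0.585 mV.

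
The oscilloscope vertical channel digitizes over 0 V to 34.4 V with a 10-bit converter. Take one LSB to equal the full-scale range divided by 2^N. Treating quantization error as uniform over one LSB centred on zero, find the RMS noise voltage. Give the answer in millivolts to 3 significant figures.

9.70 mV

Range is 34.4 V.
LSB = 34.4 V / 2^10 = 33.594 mV.
RMS of a uniform error over width LSB is LSB/√12 = 9.70 mV.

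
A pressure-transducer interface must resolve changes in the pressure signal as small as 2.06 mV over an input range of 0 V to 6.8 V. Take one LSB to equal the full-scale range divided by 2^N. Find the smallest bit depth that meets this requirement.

12 bits

Full-scale range = 6.8 V.
Need 2^N ≥ 6.8 V / 2.06 mV = 3301 → N_min = 12.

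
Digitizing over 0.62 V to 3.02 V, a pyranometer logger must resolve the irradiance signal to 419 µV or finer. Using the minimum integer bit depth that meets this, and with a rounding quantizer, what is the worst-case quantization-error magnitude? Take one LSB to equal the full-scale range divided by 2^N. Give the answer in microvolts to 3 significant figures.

Range = 3.02 − (0.62) = 2.4 V.
Levels needed ≥ 2.4/419 µV = 5728. 2^13 = 8192 suffices, so N_min = 13.
Step size = 2.4/8192 V = 292.97 µV.
|e|_max = LSB/2 = 146 µV.

146 µV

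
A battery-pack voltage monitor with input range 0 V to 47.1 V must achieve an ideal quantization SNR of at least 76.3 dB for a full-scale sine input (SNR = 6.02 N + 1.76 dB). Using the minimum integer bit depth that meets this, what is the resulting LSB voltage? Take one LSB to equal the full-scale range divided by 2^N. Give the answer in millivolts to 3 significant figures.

V_FS = 47.1 V.
Solving 6.02 N ≥ 76.3 − 1.76: N ≥ 12.382. Round up → N = 13.
LSB = 47.1 V ÷ 2^13 = 47.1/8192 V = 5.75 mV.

5.75 mV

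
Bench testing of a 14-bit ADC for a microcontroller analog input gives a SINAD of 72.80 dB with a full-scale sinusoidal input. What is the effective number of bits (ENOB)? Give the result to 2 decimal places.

11.80 bits

ENOB = (SINAD − 1.76) / 6.02 = (72.80 − 1.76) / 6.02 = 71.04 / 6.02 = 11.8007.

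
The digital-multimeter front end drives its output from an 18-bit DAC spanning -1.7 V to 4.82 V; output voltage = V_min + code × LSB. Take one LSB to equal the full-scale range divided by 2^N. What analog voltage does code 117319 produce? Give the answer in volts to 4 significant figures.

Span: 4.82 V − (-1.7 V) = 6.52 V. LSB = 6.52 V / 2^18.
Output = V_min + (117319/262144) × range = -1.7 + 0.447536 × 6.52 V
      = -1.7 + 2.91794 = 1.21794 V.

1.218 V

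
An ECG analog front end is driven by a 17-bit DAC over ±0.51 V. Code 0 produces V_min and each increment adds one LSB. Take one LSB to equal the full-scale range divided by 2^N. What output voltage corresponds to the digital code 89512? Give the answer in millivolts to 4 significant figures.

The full-scale span is 0.51 − (-0.51) = 1.02 V. LSB = 1.02 V / 2^17.
Output = V_min + (89512/131072) × range = -0.51 + 0.682922 × 1.02 V
      = -0.51 V + 0.696581 V = 0.186581 V.

186.6 mV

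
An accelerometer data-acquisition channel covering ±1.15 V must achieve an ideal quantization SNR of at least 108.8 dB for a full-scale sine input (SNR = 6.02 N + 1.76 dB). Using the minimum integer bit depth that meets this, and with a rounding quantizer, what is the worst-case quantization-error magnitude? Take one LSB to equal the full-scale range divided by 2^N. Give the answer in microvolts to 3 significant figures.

The full-scale span is 1.15 − (-1.15) = 2.3 V.
Solving 6.02 N ≥ 108.8 − 1.76: N ≥ 17.781. Round up → N = 18.
LSB = 2.3 V / 2^18 = 8.7738 µV.
Half an LSB is 4.39 µV.

4.39 µV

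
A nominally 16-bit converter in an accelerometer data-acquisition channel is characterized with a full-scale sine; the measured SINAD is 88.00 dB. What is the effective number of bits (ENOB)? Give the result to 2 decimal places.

14.33 bits

ENOB = (SINAD − 1.76) / 6.02 = (88.00 − 1.76) / 6.02 = 86.24 / 6.02 = 14.3256.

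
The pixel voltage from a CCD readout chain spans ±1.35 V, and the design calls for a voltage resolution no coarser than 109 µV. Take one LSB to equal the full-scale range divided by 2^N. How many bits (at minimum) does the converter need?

The full-scale span is 1.35 − (-1.35) = 2.7 V.
2.7 V / 109 µV = 24770. Since 2^14 = 16384 and 2^15 = 32768, N = 15.

15 bits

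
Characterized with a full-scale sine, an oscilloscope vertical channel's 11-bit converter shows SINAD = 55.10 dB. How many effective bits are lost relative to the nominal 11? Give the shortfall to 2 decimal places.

Effective bits = (55.10 − 1.76)/6.02 = 8.8605.
Lost resolution: 11 − 8.8605 = 2.1395 bits.

2.14 bits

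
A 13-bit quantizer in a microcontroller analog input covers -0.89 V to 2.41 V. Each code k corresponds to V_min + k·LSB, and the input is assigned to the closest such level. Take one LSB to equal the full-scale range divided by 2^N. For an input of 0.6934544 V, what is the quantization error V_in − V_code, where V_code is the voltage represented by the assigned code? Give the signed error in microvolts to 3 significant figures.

Full-scale range = 2.41 V − (-0.89 V) = 3.3 V. LSB = 3.3 V / 2^13 ≈ 402.8 µV.
(V_in − V_min)/LSB = (0.6934544 − (-0.89)) × 8192/3.3 = 3930.8056 → nearest code k = 3931.
V_code = -0.89 + (3931/8192) × 3.3 = 0.6935327148 V.
Error = V_in − V_code = 0.6934544 − (0.6935327148) = −78.3 µV.

−78.3 µV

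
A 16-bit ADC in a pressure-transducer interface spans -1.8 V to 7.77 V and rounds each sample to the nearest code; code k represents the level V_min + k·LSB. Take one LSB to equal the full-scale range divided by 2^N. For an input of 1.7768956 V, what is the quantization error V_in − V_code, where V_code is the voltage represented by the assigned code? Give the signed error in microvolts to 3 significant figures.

The full-scale span is 7.77 − (-1.8) = 9.57 V. LSB = 9.57 V / 2^16 ≈ 146.0 µV.
Position in LSBs: (1.7768956 − (-1.8)) × 65536/9.57 = 24494.8203; rounding gives k = 24495.
V_code = V_min + k × range/2^16 = -1.8 + 24495 × 9.57/65536 = 1.7769218445 V.
V_in − V_code = 1.7768956 − (1.7769218445) = −26.2 µV.

−26.2 µV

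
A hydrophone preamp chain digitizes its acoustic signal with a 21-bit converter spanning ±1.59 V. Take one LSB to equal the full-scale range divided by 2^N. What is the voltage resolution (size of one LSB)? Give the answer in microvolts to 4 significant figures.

1.516 µV

Span: 1.59 V − (-1.59 V) = 3.18 V.
Number of codes = 2^21 = 2097152.
Step size = 3.18/2097152 V = 1.516 µV.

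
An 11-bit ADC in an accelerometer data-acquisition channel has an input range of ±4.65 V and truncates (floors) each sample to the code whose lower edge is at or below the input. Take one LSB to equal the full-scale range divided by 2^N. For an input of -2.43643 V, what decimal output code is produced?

487

Span: 4.65 V − (-4.65 V) = 9.3 V. LSB = 9.3 V / 2^11 ≈ 4.541 mV.
code = ⌊(V_in − V_min)/LSB⌋ = ⌊(V_in − V_min) × 2^11 / range⌋
     = ⌊(-2.43643 − (-4.65)) × 2048 / 9.3⌋ = ⌊2.21357 × 2048/9.3⌋
     = ⌊487.461⌋ = 487.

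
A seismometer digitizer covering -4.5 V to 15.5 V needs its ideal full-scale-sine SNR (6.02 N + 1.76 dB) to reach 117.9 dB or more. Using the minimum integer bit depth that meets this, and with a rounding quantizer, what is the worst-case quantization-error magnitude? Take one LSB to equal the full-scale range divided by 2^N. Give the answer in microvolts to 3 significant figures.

9.54 µV

Full-scale range = 15.5 V − (-4.5 V) = 20 V.
Solving 6.02 N ≥ 117.9 − 1.76: N ≥ 19.292. Round up → N = 20.
Step size = 20/1048576 V = 19.073 µV.
Half an LSB is 9.54 µV.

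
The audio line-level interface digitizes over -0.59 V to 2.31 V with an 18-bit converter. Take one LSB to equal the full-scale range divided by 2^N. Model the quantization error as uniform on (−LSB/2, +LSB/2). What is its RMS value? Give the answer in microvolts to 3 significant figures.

3.19 µV

Range = 2.31 − (-0.59) = 2.9 V.
Step size = 2.9/262144 V = 11.063 µV.
RMS of a uniform error over width LSB is LSB/√12 = 3.19 µV.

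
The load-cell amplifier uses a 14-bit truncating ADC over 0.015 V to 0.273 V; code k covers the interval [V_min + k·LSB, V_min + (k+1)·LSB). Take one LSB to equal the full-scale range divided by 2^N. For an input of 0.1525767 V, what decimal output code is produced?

8736

Full-scale range = 0.273 V − (0.015 V) = 0.258 V. LSB = 0.258 V / 2^14 ≈ 15.75 µV.
code = ⌊(V_in − V_min)/LSB⌋ = ⌊(V_in − V_min) × 2^14 / range⌋
     = ⌊(0.1525767 − (0.015)) × 16384 / 0.258⌋ = ⌊0.1375767 × 16384/0.258⌋
     = ⌊8736.654⌋ = 8736.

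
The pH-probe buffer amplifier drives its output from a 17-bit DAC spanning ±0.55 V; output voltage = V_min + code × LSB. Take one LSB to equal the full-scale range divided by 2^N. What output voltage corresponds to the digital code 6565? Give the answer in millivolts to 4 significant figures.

-494.9 mV

Span: 0.55 V − (-0.55 V) = 1.1 V. LSB = 1.1 V / 2^17.
V_out = -0.55 + 6565 × (1.1/131072) V
      = -0.55 + 0.0550957 = -0.494904 V.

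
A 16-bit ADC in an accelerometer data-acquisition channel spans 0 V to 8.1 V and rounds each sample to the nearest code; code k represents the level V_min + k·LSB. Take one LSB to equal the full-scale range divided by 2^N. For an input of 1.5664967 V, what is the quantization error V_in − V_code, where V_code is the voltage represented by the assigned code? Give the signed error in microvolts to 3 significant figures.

Range is 8.1 V. LSB = 8.1 V / 2^16 ≈ 123.6 µV.
Position in LSBs: (1.5664967 − (0)) × 65536/8.1 = 12674.3121; rounding gives k = 12674.
V_code = V_min + k × range/2^16 = 0 + 12674 × 8.1/65536 = 1.5664581299 V.
V_in − V_code = 1.5664967 − (1.5664581299) = +38.6 µV.

+38.6 µV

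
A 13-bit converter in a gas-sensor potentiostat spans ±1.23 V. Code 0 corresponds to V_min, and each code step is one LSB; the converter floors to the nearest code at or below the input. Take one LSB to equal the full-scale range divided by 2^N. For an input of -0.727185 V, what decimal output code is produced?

1674

The full-scale span is 1.23 − (-1.23) = 2.46 V. LSB = 2.46 V / 2^13 ≈ 300.3 µV.
(V_in − V_min) × 2^13/range = (-0.727185 − (-1.23)) × 8192/2.46 = 1674.415.
Floor → code = 1674.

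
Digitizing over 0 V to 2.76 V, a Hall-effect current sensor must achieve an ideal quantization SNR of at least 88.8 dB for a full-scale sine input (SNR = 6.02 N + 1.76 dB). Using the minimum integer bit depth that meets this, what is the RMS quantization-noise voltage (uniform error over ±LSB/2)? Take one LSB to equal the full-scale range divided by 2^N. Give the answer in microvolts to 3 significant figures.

24.3 µV

Full-scale range = 2.76 V.
N ≥ (88.8 − 1.76)/6.02 = 14.458 → N_min = 15.
One LSB is 2.76 V / 32768 = 84.229 µV.
V_rms = LSB/√12 = 24.3 µV.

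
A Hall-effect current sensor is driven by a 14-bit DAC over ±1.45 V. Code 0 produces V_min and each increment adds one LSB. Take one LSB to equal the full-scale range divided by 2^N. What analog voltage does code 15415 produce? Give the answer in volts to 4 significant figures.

1.278 V

Full-scale range = 1.45 V − (-1.45 V) = 2.9 V. LSB = 2.9 V / 2^14.
Output = V_min + (15415/16384) × range = -1.45 + 0.940857 × 2.9 V
      = -1.45 + 2.72849 = 1.27849 V.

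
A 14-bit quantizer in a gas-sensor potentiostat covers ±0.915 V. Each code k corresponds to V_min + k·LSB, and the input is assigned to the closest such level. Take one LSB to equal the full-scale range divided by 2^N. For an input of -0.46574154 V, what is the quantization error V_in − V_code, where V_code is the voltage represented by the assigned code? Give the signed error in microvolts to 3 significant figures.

+23.8 µV

The full-scale span is 0.915 − (-0.915) = 1.83 V. LSB = 1.83 V / 2^14 ≈ 111.7 µV.
Position in LSBs: (-0.46574154 − (-0.915)) × 16384/1.83 = 4022.2134; rounding gives k = 4022.
V_code = -0.915 + (4022/16384) × 1.83 = -0.46576538086 V.
Error = V_in − V_code = -0.46574154 − (-0.46576538086) = +23.8 µV.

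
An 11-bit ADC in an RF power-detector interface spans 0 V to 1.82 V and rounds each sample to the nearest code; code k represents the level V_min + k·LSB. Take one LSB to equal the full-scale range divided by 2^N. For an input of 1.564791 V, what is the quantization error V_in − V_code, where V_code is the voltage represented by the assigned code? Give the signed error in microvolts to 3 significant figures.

Range is 1.82 V. LSB = 1.82 V / 2^11 ≈ 0.8887 mV.
(V_in − V_min)/LSB = (1.564791 − (0)) × 2048/1.82 = 1760.8198 → nearest code k = 1761.
Reconstructed level: 0 + 1761 × 1.82/2048 V = 1.564951172 V.
V_in − V_code = 1.564791 − (1.564951172) = −160 µV.

−160 µV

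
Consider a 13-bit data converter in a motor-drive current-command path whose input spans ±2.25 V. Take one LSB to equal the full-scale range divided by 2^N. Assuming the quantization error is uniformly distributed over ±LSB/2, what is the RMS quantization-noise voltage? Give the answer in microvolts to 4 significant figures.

158.6 µV

Range = 2.25 − (-2.25) = 4.5 V.
Step size = 4.5/8192 V = 0.549316 mV.
σ_q = LSB/√12 = 0.549316 mV/3.4641 = 158.6 µV.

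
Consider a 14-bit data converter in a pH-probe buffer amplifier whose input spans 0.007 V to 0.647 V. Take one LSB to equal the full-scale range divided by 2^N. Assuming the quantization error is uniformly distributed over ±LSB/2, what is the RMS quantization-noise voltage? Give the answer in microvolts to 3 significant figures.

The full-scale span is 0.647 − (0.007) = 0.64 V.
Step size = 0.64/16384 V = 39.063 µV.
For a uniform distribution on [−LSB/2, +LSB/2], V_rms = LSB/√12 = 39.063 µV/3.4641 = 11.3 µV.

11.3 µV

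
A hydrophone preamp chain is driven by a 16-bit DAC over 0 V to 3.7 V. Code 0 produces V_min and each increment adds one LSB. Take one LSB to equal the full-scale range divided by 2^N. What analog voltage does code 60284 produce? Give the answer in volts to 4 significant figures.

Span = 3.7 V. LSB = 3.7 V / 2^16.
V_out = 0 + 60284 × (3.7/65536) V
      = 0 V + 3.40349 V = 3.40349 V.

3.403 V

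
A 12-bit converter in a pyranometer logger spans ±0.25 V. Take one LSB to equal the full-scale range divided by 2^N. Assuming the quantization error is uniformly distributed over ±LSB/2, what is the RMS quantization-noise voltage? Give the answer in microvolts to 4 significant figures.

35.24 µV

The full-scale span is 0.25 − (-0.25) = 0.5 V.
One LSB is 0.5 V / 4096 = 122.070 µV.
RMS of a uniform error over width LSB is LSB/√12 = 35.24 µV.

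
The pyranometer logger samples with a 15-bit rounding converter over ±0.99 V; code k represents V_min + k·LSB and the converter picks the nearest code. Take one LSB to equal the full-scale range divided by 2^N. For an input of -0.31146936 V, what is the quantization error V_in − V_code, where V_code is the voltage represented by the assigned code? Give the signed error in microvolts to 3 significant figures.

+20.5 µV

The full-scale span is 0.99 − (-0.99) = 1.98 V. LSB = 1.98 V / 2^15 ≈ 60.42 µV.
Position in LSBs: (-0.31146936 − (-0.99)) × 32768/1.98 = 11229.3394; rounding gives k = 11229.
V_code = V_min + k × range/2^15 = -0.99 + 11229 × 1.98/32768 = -0.31148986816 V.
V_in − V_code = -0.31146936 − (-0.31148986816) = +20.5 µV.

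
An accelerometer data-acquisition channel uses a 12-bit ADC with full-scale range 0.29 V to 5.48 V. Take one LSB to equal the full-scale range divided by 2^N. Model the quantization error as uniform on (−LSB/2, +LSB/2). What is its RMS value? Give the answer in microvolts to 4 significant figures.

The full-scale span is 5.48 − (0.29) = 5.19 V.
One LSB is 5.19 V / 4096 = 1.26709 mV.
RMS of a uniform error over width LSB is LSB/√12 = 365.8 µV.

365.8 µV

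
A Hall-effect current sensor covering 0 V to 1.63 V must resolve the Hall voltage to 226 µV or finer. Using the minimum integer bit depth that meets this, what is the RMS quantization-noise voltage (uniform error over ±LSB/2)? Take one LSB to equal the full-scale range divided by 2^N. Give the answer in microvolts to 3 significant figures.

V_FS = 1.63 V.
Need 2^N ≥ 1.63 V / 226 µV = 7212 → N_min = 13.
Step size = 1.63/8192 V = 198.97 µV.
σ_q = LSB/√12 = 198.97 µV/3.4641 = 57.4 µV.

57.4 µV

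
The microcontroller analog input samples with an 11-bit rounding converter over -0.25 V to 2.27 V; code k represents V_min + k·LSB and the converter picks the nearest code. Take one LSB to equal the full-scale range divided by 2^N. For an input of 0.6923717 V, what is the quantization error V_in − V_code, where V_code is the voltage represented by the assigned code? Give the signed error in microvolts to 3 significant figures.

The full-scale span is 2.27 − (-0.25) = 2.52 V. LSB = 2.52 V / 2^11 ≈ 1.230 mV.
(0.6923717 − (-0.25)) / LSB = 0.9423717 × 2048/2.52 = 765.8640. Nearest integer: k = 766.
V_code = V_min + k × range/2^11 = -0.25 + 766 × 2.52/2048 = 0.6925390625 V.
Error = V_in − V_code = 0.6923717 − (0.6925390625) = −167 µV.

−167 µV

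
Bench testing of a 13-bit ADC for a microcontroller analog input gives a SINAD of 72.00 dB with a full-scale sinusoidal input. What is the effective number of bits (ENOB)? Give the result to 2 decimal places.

11.67 bits

ENOB = (SINAD − 1.76) / 6.02 = (72.00 − 1.76) / 6.02 = 70.24 / 6.02 = 11.6678.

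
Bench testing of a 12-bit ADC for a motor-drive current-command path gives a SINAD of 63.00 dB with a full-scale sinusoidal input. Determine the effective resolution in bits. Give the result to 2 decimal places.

ENOB = (63.00 − 1.76)/6.02 = 10.1728 bits.

10.17 bits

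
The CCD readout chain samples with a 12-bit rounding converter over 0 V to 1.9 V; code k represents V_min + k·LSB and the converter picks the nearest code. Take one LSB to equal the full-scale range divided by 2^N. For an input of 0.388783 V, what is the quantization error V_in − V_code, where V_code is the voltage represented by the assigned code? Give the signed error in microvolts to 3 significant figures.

+62.3 µV

Range is 1.9 V. LSB = 1.9 V / 2^12 ≈ 463.9 µV.
(0.388783 − (0)) / LSB = 0.388783 × 4096/1.9 = 838.1343. Nearest integer: k = 838.
V_code = 0 + (838/4096) × 1.9 = 0.3887207031 V.
e = 0.388783 − (0.3887207031) = +62.3 µV.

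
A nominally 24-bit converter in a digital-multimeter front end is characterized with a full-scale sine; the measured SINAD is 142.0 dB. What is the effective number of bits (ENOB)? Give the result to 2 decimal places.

23.30 bits

(142.0 − 1.76) / 6.02 = 140.24/6.02 = 23.2957 effective bits.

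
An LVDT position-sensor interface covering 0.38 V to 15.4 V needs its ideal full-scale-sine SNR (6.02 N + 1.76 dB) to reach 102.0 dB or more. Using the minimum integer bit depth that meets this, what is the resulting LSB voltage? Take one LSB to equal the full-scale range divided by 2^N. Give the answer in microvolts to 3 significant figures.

Span: 15.4 V − (0.38 V) = 15.02 V.
Solving 6.02 N ≥ 102.0 − 1.76: N ≥ 16.651. Round up → N = 17.
One LSB is 15.02 V / 131072 = 115 µV.

115 µV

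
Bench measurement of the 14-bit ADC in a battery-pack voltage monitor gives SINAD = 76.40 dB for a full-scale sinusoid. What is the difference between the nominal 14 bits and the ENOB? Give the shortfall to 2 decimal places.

N_eff = (76.40 − 1.76)/6.02 = 12.3987 bits.
Shortfall = 14 − 12.3987 = 1.6013 bits.

1.60 bits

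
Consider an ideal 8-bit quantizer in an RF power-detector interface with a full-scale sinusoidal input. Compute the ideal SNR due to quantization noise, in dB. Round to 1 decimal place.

49.9 dB

SNR = 6.02·8 + 1.76 = 49.92 dB.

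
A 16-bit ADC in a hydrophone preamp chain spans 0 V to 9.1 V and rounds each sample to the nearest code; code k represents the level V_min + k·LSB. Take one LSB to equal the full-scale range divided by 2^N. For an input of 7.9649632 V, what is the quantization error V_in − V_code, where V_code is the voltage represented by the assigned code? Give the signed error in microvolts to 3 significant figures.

Range is 9.1 V. LSB = 9.1 V / 2^16 ≈ 138.9 µV.
Position in LSBs: (7.9649632 − (0)) × 65536/9.1 = 57361.7394; rounding gives k = 57362.
V_code = 0 + (57362/65536) × 9.1 = 7.9649993896 V.
Error = V_in − V_code = 7.9649632 − (7.9649993896) = −36.2 µV.

−36.2 µV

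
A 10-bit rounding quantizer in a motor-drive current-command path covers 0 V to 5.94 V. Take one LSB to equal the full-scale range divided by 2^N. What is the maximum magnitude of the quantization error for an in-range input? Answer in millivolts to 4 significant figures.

Range is 5.94 V.
LSB = 5.94 V ÷ 2^10 = 5.94/1024 V = 5.80078 mV.
Worst-case error for round-to-nearest is half an LSB: 2.900 mV.

2.900 mV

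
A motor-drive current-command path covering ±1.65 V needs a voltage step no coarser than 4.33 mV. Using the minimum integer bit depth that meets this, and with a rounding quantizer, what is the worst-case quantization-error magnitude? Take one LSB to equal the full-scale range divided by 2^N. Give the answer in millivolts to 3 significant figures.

1.61 mV

Range = 1.65 − (-1.65) = 3.3 V.
Need 2^N ≥ 3.3 V / 4.33 mV = 762.1 → N_min = 10.
LSB = 3.3 V / 2^10 = 3.2227 mV.
|e|_max = LSB/2 = 1.61 mV.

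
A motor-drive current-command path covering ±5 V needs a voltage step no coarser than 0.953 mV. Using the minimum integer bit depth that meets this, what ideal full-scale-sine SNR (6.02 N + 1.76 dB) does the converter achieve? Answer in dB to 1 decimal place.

Range = 5 − (-5) = 10 V.
Levels needed ≥ 10/0.953 mV = 10490. 2^14 = 16384 suffices, so N_min = 14.
6.02(14) + 1.76 = 86.04 dB.

86.0 dB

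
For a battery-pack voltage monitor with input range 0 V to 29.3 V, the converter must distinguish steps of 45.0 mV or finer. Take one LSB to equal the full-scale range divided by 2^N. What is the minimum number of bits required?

10 bits

Range is 29.3 V.
29.3 V / 45.0 mV = 651.1. Since 2^9 = 512 and 2^10 = 1024, N = 10.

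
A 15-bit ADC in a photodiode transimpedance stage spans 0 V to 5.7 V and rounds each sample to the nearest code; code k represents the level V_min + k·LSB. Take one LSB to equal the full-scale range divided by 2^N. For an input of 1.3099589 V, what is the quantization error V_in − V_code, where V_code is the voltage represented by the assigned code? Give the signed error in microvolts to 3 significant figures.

−60.0 µV

Span = 5.7 V. LSB = 5.7 V / 2^15 ≈ 174.0 µV.
(1.3099589 − (0)) / LSB = 1.3099589 × 32768/5.7 = 7530.6550. Nearest integer: k = 7531.
Reconstructed level: 0 + 7531 × 5.7/32768 V = 1.3100189209 V.
e = 1.3099589 − (1.3100189209) = −60.0 µV.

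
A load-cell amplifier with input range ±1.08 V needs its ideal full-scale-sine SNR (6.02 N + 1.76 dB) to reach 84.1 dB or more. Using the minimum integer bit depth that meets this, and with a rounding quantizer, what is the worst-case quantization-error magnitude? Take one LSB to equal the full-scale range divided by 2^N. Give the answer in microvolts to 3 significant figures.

Range = 1.08 − (-1.08) = 2.16 V.
Solving 6.02 N ≥ 84.1 − 1.76: N ≥ 13.678. Round up → N = 14.
LSB = 2.16 V ÷ 2^14 = 2.16/16384 V = 131.84 µV.
Half an LSB is 65.9 µV.

65.9 µV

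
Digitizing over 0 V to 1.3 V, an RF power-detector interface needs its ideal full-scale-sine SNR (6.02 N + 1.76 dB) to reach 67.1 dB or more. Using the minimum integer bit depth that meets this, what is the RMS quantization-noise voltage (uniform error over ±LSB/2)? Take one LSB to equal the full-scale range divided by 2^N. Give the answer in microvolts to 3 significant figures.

183 µV

V_FS = 1.3 V.
N ≥ (67.1 − 1.76)/6.02 = 10.854 → N_min = 11.
LSB = 1.3 V ÷ 2^11 = 1.3/2048 V = 0.63477 mV.
σ_q = LSB/√12 = 0.63477 mV/3.4641 = 183 µV.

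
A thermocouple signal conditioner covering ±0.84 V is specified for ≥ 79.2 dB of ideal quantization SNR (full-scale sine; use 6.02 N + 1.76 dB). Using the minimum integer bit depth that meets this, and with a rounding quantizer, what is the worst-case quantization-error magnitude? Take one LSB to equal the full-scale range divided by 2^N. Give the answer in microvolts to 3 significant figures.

103 µV

Full-scale range = 0.84 V − (-0.84 V) = 1.68 V.
Solving 6.02 N ≥ 79.2 − 1.76: N ≥ 12.864. Round up → N = 13.
One LSB is 1.68 V / 8192 = 205.08 µV.
Max error for round-to-nearest is LSB/2 = 103 µV.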